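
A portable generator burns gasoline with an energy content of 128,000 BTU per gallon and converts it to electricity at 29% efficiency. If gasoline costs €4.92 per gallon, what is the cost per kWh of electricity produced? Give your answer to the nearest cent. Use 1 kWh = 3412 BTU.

€0.45

Electrical output per gallon = 128,000 BTU × 0.29 / 3412 BTU/kWh = 10.88 kWh
Cost per kWh = €4.92 / 10.88 kWh = €0.452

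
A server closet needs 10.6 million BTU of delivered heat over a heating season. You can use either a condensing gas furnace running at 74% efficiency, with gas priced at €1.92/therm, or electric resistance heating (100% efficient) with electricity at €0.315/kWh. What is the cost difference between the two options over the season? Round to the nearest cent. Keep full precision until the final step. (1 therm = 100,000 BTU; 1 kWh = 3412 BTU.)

€703.58

Heat load = 10.6 × 10⁶ BTU = 10,600,000 BTU
Gas: input = 10,600,000 / 0.74 = 14,324,324 BTU = 143.2 therm → 143.2 × €1.92 = €275.03
Electric: 10,600,000 BTU / 3412 = 3,107 kWh → × €0.315 = €978.60
Difference = |€275.03 − €978.60| = €703.58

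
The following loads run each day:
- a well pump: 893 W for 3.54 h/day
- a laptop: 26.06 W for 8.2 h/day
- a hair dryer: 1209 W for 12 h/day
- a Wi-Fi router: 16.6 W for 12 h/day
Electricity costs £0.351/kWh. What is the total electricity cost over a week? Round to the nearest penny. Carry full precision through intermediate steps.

well pump: 893 W × 3.54 h × 7 d = 22,129 Wh = 22.13 kWh
laptop: 26.06 W × 8.2 h × 7 d = 1,496 Wh = 1.496 kWh
hair dryer: 1209 W × 12 h × 7 d = 101,556 Wh = 101.6 kWh
Wi-Fi router: 16.6 W × 12 h × 7 d = 1,394 Wh = 1.394 kWh
Total energy = 22.13 + 1.496 + 101.6 + 1.394 = 126.6 kWh
Cost = 126.6 kWh × £0.351 = £44.43

£44.43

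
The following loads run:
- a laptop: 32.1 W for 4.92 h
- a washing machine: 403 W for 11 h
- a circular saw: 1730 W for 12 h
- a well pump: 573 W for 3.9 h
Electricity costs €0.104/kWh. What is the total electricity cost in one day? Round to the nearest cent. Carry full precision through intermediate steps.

€2.87

laptop: 32.1 W × 4.92 h = 158 Wh = 0.1579 kWh
washing machine: 403 W × 11 h = 4,433 Wh = 4.433 kWh
circular saw: 1730 W × 12 h = 20,760 Wh = 20.76 kWh
well pump: 573 W × 3.9 h = 2,235 Wh = 2.235 kWh
Total energy = 0.1579 + 4.433 + 20.76 + 2.235 = 27.59 kWh
Cost = 27.59 kWh × €0.104 = €2.87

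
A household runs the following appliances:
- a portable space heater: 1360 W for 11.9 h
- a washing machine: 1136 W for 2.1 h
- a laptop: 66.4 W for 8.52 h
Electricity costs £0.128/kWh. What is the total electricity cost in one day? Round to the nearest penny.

£2.45

portable space heater: 1360 W × 11.9 h = 16,184 Wh = 16.18 kWh
washing machine: 1136 W × 2.1 h = 2,386 Wh = 2.386 kWh
laptop: 66.4 W × 8.52 h = 566 Wh = 0.5657 kWh
Total energy = 16.18 + 2.386 + 0.5657 = 19.14 kWh
Cost = 19.14 kWh × £0.128 = £2.45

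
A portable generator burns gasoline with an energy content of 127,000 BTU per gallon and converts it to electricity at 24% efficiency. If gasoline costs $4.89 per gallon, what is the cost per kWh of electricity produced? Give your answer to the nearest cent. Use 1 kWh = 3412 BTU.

$0.55

Electrical output per gallon = 127,000 BTU × 0.24 / 3412 BTU/kWh = 8.933 kWh
Cost per kWh = $4.89 / 8.933 kWh = $0.547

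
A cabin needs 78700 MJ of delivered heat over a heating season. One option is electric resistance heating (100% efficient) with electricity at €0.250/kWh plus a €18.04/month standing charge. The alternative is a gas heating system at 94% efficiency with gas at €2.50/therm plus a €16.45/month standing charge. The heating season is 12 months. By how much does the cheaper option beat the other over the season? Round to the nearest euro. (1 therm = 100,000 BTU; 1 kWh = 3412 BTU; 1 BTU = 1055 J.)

€3501

Heat load = 78700 MJ = 78,700,000,000 J / 1055 = 74,597,156 BTU
Gas: input = 74,597,156 / 0.94 = 79,358,677 BTU = 793.6 therm → 793.6 × €2.50 = €1,983.97; + 12 × €16.45 standing = €2,181.37
Electric: 74,597,156 BTU / 3412 = 21,860 kWh → × €0.250 = €5,465.79; + 12 × €18.04 standing = €5,682.27
Difference = |€2,181.37 − €5,682.27| = €3,500.91 ≈ €3501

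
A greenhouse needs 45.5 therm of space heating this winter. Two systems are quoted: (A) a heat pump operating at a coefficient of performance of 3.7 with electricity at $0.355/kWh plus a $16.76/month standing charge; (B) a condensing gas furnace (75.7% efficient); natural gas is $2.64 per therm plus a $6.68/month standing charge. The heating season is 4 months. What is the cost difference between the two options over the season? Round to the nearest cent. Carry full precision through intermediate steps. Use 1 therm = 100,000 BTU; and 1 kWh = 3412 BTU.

Heat load = 45.5 therm × 100,000 = 4,550,000 BTU
Gas: input = 4,550,000 / 0.757 = 6,010,568 BTU = 60.11 therm → 60.11 × $2.64 = $158.68; + 4 × $6.68 standing = $185.40
Heat pump: 4,550,000 BTU / 3412 = 1,334 kWh heat; / 3.7 = 360.4 kWh in → × $0.355 = $127.95; + 4 × $16.76 standing = $194.99
Difference = |$185.40 − $194.99| = $9.59

$9.59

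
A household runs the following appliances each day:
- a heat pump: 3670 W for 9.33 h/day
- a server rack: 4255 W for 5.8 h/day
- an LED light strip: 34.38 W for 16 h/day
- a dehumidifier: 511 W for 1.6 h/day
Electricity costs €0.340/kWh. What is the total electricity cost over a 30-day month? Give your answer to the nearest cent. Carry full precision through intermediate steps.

heat pump: 3670 W × 9.33 h × 30 d = 1,027,233 Wh = 1,027 kWh
server rack: 4255 W × 5.8 h × 30 d = 740,370 Wh = 740.4 kWh
LED light strip: 34.38 W × 16 h × 30 d = 16,502 Wh = 16.5 kWh
dehumidifier: 511 W × 1.6 h × 30 d = 24,528 Wh = 24.53 kWh
Total energy = 1,027 + 740.4 + 16.5 + 24.53 = 1,809 kWh
Cost = 1,809 kWh × €0.340 = €614.94

€614.94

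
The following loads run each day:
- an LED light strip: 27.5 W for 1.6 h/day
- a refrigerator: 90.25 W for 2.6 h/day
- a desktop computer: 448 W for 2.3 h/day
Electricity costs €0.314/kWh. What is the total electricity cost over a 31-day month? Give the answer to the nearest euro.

€13

LED light strip: 27.5 W × 1.6 h × 31 d = 1,364 Wh = 1.364 kWh
refrigerator: 90.25 W × 2.6 h × 31 d = 7,274 Wh = 7.274 kWh
desktop computer: 448 W × 2.3 h × 31 d = 31,942 Wh = 31.94 kWh
Total energy = 1.364 + 7.274 + 31.94 = 40.58 kWh
Cost = 40.58 kWh × €0.314 = €12.74 ≈ €13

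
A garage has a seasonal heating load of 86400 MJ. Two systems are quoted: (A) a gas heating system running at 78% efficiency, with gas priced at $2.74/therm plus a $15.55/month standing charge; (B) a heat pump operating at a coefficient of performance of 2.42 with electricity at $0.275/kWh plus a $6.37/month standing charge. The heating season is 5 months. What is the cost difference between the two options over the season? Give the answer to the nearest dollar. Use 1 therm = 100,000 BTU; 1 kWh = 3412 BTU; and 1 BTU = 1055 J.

$195

Heat load = 86400 MJ = 86,400,000,000 J / 1055 = 81,895,735 BTU
Gas: input = 81,895,735 / 0.78 = 104,994,532 BTU = 1,050 therm → 1,050 × $2.74 = $2,876.85; + 5 × $15.55 standing = $2,954.60
Heat pump: 81,895,735 BTU / 3412 = 24,000 kWh heat; / 2.42 = 9,918 kWh in → × $0.275 = $2,727.53; + 5 × $6.37 standing = $2,759.38
Difference = |$2,954.60 − $2,759.38| = $195.22 ≈ $195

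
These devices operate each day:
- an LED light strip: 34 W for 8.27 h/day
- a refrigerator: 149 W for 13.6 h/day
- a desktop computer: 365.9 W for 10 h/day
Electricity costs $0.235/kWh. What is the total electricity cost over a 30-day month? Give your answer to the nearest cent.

$42.06

LED light strip: 34 W × 8.27 h × 30 d = 8,435 Wh = 8.435 kWh
refrigerator: 149 W × 13.6 h × 30 d = 60,792 Wh = 60.79 kWh
desktop computer: 365.9 W × 10 h × 30 d = 109,770 Wh = 109.8 kWh
Total energy = 8.435 + 60.79 + 109.8 = 179 kWh
Cost = 179 kWh × $0.235 = $42.06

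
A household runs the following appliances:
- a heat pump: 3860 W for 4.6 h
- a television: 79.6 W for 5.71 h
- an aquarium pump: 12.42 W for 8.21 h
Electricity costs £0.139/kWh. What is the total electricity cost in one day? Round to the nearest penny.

heat pump: 3860 W × 4.6 h = 17,756 Wh = 17.76 kWh
television: 79.6 W × 5.71 h = 455 Wh = 0.4545 kWh
aquarium pump: 12.42 W × 8.21 h = 102 Wh = 0.102 kWh
Total energy = 17.76 + 0.4545 + 0.102 = 18.31 kWh
Cost = 18.31 kWh × £0.139 = £2.55

£2.55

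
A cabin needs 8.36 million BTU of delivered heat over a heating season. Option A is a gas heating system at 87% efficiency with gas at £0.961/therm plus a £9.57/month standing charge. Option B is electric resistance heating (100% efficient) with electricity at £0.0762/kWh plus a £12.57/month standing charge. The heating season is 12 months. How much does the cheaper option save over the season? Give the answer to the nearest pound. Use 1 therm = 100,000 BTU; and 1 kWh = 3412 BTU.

Heat load = 8.36 × 10⁶ BTU = 8,360,000 BTU
Gas: input = 8,360,000 / 0.87 = 9,609,195 BTU = 96.09 therm → 96.09 × £0.961 = £92.34; + 12 × £9.57 standing = £207.18
Electric: 8,360,000 BTU / 3412 = 2,450 kWh → × £0.0762 = £186.70; + 12 × £12.57 standing = £337.54
Difference = |£207.18 − £337.54| = £130.36 ≈ £130

£130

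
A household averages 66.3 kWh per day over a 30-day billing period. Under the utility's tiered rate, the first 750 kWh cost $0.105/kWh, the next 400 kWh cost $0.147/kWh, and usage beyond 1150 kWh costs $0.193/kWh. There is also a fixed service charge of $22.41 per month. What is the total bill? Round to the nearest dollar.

Usage = 66.3 kWh/day × 30 days = 1989 kWh
First 750 kWh × $0.105 = $78.75
Next 400 kWh × $0.147 = $58.80
Remaining 839 kWh × $0.193 = $161.93
Energy charge = $299.48; + service $22.41 = $321.89 ≈ $322

$322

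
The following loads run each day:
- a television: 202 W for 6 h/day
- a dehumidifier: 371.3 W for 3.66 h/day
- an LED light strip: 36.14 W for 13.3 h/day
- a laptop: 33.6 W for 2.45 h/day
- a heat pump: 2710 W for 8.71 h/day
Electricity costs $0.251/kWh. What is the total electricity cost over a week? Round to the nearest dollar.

$47

television: 202 W × 6 h × 7 d = 8,484 Wh = 8.484 kWh
dehumidifier: 371.3 W × 3.66 h × 7 d = 9,513 Wh = 9.513 kWh
LED light strip: 36.14 W × 13.3 h × 7 d = 3,365 Wh = 3.365 kWh
laptop: 33.6 W × 2.45 h × 7 d = 576 Wh = 0.5762 kWh
heat pump: 2710 W × 8.71 h × 7 d = 165,229 Wh = 165.2 kWh
Total energy = 8.484 + 9.513 + 3.365 + 0.5762 + 165.2 = 187.2 kWh
Cost = 187.2 kWh × $0.251 = $46.98 ≈ $47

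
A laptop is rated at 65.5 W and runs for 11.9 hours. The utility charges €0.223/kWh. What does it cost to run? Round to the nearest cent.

€0.17

Energy = 65.5 W × 11.9 h = 779 Wh = 0.7795 kWh
Cost = 0.7795 kWh × €0.223/kWh = €0.17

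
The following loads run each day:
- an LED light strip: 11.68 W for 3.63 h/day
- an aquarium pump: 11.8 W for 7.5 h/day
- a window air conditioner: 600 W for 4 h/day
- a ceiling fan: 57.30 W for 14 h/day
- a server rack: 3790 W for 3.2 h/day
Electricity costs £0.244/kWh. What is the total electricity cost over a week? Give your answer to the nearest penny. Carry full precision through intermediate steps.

£26.41

LED light strip: 11.68 W × 3.63 h × 7 d = 297 Wh = 0.2968 kWh
aquarium pump: 11.8 W × 7.5 h × 7 d = 620 Wh = 0.6195 kWh
window air conditioner: 600 W × 4 h × 7 d = 16,800 Wh = 16.8 kWh
ceiling fan: 57.30 W × 14 h × 7 d = 5,615 Wh = 5.615 kWh
server rack: 3790 W × 3.2 h × 7 d = 84,896 Wh = 84.9 kWh
Total energy = 0.2968 + 0.6195 + 16.8 + 5.615 + 84.9 = 108.2 kWh
Cost = 108.2 kWh × £0.244 = £26.41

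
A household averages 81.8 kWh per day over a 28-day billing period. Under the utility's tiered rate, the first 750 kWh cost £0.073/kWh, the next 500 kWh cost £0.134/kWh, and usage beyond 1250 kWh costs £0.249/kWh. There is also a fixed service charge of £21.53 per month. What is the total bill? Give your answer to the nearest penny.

£402.34

Usage = 81.8 kWh/day × 28 days = 2290.4 kWh
First 750 kWh × £0.073 = £54.75
Next 500 kWh × £0.134 = £67.00
Remaining 1040.4 kWh × £0.249 = £259.06
Energy charge = £380.81; + service £21.53 = £402.34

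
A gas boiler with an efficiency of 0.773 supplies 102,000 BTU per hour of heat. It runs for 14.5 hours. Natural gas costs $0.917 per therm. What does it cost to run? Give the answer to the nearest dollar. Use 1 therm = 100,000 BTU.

Heat delivered = 102,000 BTU/h × 14.5 h = 1,479,000 BTU
Gas input = 1,479,000 / 0.773 = 1,913,325 BTU
= 1,913,325 / 100,000 = 19.13 therm
Cost = 19.13 × $0.917/therm = $17.55 ≈ $18

$18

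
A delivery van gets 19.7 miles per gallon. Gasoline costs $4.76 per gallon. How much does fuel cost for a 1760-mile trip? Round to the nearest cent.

Fuel = 1760 mi / 19.7 mpg = 89.34 gal
Cost = 89.34 gal × $4.76/gal = $425.26

$425.26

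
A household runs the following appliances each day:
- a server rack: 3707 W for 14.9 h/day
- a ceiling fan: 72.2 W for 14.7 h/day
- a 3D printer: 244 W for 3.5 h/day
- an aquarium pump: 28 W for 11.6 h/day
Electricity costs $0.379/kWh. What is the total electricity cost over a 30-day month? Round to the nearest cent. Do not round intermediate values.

$653.48

server rack: 3707 W × 14.9 h × 30 d = 1,657,029 Wh = 1,657 kWh
ceiling fan: 72.2 W × 14.7 h × 30 d = 31,840 Wh = 31.84 kWh
3D printer: 244 W × 3.5 h × 30 d = 25,620 Wh = 25.62 kWh
aquarium pump: 28 W × 11.6 h × 30 d = 9,744 Wh = 9.744 kWh
Total energy = 1,657 + 31.84 + 25.62 + 9.744 = 1,724 kWh
Cost = 1,724 kWh × $0.379 = $653.48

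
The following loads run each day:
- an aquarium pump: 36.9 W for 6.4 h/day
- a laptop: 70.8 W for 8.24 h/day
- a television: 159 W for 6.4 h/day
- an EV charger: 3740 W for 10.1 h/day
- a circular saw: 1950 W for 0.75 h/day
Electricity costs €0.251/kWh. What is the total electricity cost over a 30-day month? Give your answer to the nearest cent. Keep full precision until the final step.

aquarium pump: 36.9 W × 6.4 h × 30 d = 7,085 Wh = 7.085 kWh
laptop: 70.8 W × 8.24 h × 30 d = 17,502 Wh = 17.5 kWh
television: 159 W × 6.4 h × 30 d = 30,528 Wh = 30.53 kWh
EV charger: 3740 W × 10.1 h × 30 d = 1,133,220 Wh = 1,133 kWh
circular saw: 1950 W × 0.75 h × 30 d = 43,875 Wh = 43.88 kWh
Total energy = 7.085 + 17.5 + 30.53 + 1,133 + 43.88 = 1,232 kWh
Cost = 1,232 kWh × €0.251 = €309.28

€309.28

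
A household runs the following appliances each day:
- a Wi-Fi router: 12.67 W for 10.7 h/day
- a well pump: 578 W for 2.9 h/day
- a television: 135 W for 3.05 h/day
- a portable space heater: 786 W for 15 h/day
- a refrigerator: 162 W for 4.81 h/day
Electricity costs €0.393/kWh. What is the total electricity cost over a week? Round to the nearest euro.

€41

Wi-Fi router: 12.67 W × 10.7 h × 7 d = 949 Wh = 0.949 kWh
well pump: 578 W × 2.9 h × 7 d = 11,733 Wh = 11.73 kWh
television: 135 W × 3.05 h × 7 d = 2,882 Wh = 2.882 kWh
portable space heater: 786 W × 15 h × 7 d = 82,530 Wh = 82.53 kWh
refrigerator: 162 W × 4.81 h × 7 d = 5,455 Wh = 5.455 kWh
Total energy = 0.949 + 11.73 + 2.882 + 82.53 + 5.455 = 103.5 kWh
Cost = 103.5 kWh × €0.393 = €40.69 ≈ €41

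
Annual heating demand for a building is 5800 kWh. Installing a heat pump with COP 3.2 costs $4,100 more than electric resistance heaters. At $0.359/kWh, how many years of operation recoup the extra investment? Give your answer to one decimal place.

Resistance: 5800 kWh × $0.359 = $2,082.20/yr
Heat pump: 5800 / 3.2 = 1812 kWh in → × $0.359 = $650.69/yr
Annual savings = $1,431.51
Payback = $4,100 / $1,431.51 = 2.86 years

2.9 years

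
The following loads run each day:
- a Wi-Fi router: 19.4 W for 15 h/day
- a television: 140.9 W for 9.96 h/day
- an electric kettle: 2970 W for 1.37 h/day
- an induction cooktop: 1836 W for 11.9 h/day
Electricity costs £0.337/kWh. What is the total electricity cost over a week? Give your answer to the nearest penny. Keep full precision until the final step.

Wi-Fi router: 19.4 W × 15 h × 7 d = 2,037 Wh = 2.037 kWh
television: 140.9 W × 9.96 h × 7 d = 9,824 Wh = 9.824 kWh
electric kettle: 2970 W × 1.37 h × 7 d = 28,482 Wh = 28.48 kWh
induction cooktop: 1836 W × 11.9 h × 7 d = 152,939 Wh = 152.9 kWh
Total energy = 2.037 + 9.824 + 28.48 + 152.9 = 193.3 kWh
Cost = 193.3 kWh × £0.337 = £65.14

£65.14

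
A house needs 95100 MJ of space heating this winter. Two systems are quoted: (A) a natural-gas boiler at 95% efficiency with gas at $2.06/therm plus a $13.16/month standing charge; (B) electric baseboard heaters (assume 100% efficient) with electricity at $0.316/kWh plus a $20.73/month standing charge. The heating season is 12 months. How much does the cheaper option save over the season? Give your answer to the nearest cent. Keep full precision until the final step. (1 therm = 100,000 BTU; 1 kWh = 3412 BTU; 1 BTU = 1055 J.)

$6484.63

Heat load = 95100 MJ = 95,100,000,000 J / 1055 = 90,142,180 BTU
Gas: input = 90,142,180 / 0.95 = 94,886,505 BTU = 948.9 therm → 948.9 × $2.06 = $1,954.66; + 12 × $13.16 standing = $2,112.58
Electric: 90,142,180 BTU / 3412 = 26,420 kWh → × $0.316 = $8,348.46; + 12 × $20.73 standing = $8,597.22
Difference = |$2,112.58 − $8,597.22| = $6,484.63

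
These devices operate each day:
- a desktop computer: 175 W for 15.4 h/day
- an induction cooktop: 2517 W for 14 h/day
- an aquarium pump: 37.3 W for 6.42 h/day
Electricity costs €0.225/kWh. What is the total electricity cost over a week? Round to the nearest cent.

€60.12

desktop computer: 175 W × 15.4 h × 7 d = 18,865 Wh = 18.86 kWh
induction cooktop: 2517 W × 14 h × 7 d = 246,666 Wh = 246.7 kWh
aquarium pump: 37.3 W × 6.42 h × 7 d = 1,676 Wh = 1.676 kWh
Total energy = 18.86 + 246.7 + 1.676 = 267.2 kWh
Cost = 267.2 kWh × €0.225 = €60.12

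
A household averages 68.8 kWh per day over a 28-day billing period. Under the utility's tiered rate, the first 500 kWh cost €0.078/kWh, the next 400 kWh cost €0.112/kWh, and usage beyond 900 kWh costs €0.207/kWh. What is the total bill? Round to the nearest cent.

€296.26

Usage = 68.8 kWh/day × 28 days = 1926.4 kWh
First 500 kWh × €0.078 = €39.00
Next 400 kWh × €0.112 = €44.80
Remaining 1026.4 kWh × €0.207 = €212.46
Total = €296.26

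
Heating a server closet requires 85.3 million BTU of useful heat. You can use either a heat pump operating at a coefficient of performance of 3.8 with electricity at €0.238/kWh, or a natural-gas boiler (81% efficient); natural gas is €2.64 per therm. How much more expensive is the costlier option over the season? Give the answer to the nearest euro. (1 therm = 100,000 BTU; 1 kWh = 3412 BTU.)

€1214

Heat load = 85.3 × 10⁶ BTU = 85,300,000 BTU
Gas: input = 85,300,000 / 0.81 = 105,308,642 BTU = 1,053 therm → 1,053 × €2.64 = €2,780.15
Heat pump: 85,300,000 BTU / 3412 = 25,000 kWh heat; / 3.8 = 6,579 kWh in → × €0.238 = €1,565.79
Difference = |€2,780.15 − €1,565.79| = €1,214.36 ≈ €1214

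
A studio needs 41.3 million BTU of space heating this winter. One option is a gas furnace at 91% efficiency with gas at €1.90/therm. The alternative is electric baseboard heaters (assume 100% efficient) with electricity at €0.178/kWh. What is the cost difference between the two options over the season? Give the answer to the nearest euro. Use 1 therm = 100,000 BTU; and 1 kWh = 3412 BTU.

€1292

Heat load = 41.3 × 10⁶ BTU = 41,300,000 BTU
Gas: input = 41,300,000 / 0.91 = 45,384,615 BTU = 453.8 therm → 453.8 × €1.90 = €862.31
Electric: 41,300,000 BTU / 3412 = 12,100 kWh → × €0.178 = €2,154.57
Difference = |€862.31 − €2,154.57| = €1,292.26 ≈ €1292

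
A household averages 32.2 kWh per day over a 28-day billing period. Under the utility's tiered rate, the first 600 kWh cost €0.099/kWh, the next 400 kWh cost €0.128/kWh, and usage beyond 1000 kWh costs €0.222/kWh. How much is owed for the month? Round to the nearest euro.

€98

Usage = 32.2 kWh/day × 28 days = 901.6 kWh
First 600 kWh × €0.099 = €59.40
Next 301.6 kWh × €0.128 = €38.60
Remaining tier: 0 kWh (not reached)
Total = €98.00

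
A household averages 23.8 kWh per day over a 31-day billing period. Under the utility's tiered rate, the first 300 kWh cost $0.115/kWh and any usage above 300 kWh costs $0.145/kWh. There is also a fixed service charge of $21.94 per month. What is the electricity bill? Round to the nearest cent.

$119.92

Usage = 23.8 kWh/day × 31 days = 737.8 kWh
First 300 kWh × $0.115 = $34.50
Remaining 437.8 kWh × $0.145 = $63.48
Energy charge = $97.98; + service $21.94 = $119.92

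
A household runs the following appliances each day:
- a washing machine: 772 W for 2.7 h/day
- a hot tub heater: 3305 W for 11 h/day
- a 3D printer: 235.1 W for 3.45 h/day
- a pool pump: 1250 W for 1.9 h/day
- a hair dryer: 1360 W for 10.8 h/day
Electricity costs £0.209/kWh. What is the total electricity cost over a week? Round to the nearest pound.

£82

washing machine: 772 W × 2.7 h × 7 d = 14,591 Wh = 14.59 kWh
hot tub heater: 3305 W × 11 h × 7 d = 254,485 Wh = 254.5 kWh
3D printer: 235.1 W × 3.45 h × 7 d = 5,678 Wh = 5.678 kWh
pool pump: 1250 W × 1.9 h × 7 d = 16,625 Wh = 16.62 kWh
hair dryer: 1360 W × 10.8 h × 7 d = 102,816 Wh = 102.8 kWh
Total energy = 14.59 + 254.5 + 5.678 + 16.62 + 102.8 = 394.2 kWh
Cost = 394.2 kWh × £0.209 = £82.39 ≈ £82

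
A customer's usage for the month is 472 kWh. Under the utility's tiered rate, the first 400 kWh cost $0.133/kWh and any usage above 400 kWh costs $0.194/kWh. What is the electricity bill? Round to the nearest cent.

$67.17

First 400 kWh × $0.133 = $53.20
Remaining 72 kWh × $0.194 = $13.97
Total = $67.17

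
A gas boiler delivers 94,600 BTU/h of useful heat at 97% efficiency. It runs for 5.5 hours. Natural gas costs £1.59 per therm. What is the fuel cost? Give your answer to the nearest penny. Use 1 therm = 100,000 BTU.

£8.53

Heat delivered = 94,600 BTU/h × 5.5 h = 520,300 BTU
Gas input = 520,300 / 0.97 = 536,392 BTU
= 536,392 / 100,000 = 5.364 therm
Cost = 5.364 × £1.59/therm = £8.53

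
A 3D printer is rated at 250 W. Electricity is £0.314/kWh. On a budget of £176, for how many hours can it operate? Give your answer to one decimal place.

2242.0 h

Energy budget = £176 / £0.314 per kWh = 560.5 kWh = 560,510 Wh
Runtime = 560,510 Wh / 250 W = 2,242 h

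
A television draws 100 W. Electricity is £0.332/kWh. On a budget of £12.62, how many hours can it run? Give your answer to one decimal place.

380.1 h

Energy budget = £12.62 / £0.332 per kWh = 38.01 kWh = 38,012 Wh
Runtime = 38,012 Wh / 100 W = 380.1 h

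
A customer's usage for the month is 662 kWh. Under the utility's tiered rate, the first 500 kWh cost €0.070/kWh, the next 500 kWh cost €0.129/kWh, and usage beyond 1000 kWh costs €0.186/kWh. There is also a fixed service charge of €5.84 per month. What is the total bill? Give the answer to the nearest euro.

€62

First 500 kWh × €0.070 = €35.00
Next 162 kWh × €0.129 = €20.90
Remaining tier: 0 kWh (not reached)
Energy charge = €55.90; + service €5.84 = €61.74 ≈ €62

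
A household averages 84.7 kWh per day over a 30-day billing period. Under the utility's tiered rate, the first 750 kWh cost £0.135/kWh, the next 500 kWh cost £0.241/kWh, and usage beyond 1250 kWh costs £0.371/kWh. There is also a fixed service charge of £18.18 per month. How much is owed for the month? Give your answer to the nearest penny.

£718.89

Usage = 84.7 kWh/day × 30 days = 2541 kWh
First 750 kWh × £0.135 = £101.25
Next 500 kWh × £0.241 = £120.50
Remaining 1291 kWh × £0.371 = £478.96
Energy charge = £700.71; + service £18.18 = £718.89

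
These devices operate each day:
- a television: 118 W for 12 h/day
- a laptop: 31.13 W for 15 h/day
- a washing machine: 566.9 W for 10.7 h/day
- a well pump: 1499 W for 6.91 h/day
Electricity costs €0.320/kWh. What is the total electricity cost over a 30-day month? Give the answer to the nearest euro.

€176

television: 118 W × 12 h × 30 d = 42,480 Wh = 42.48 kWh
laptop: 31.13 W × 15 h × 30 d = 14,008 Wh = 14.01 kWh
washing machine: 566.9 W × 10.7 h × 30 d = 181,975 Wh = 182 kWh
well pump: 1499 W × 6.91 h × 30 d = 310,743 Wh = 310.7 kWh
Total energy = 42.48 + 14.01 + 182 + 310.7 = 549.2 kWh
Cost = 549.2 kWh × €0.320 = €175.75 ≈ €176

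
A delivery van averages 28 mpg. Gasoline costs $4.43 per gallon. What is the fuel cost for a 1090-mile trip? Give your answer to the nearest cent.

Fuel = 1090 mi / 28 mpg = 38.93 gal
Cost = 38.93 gal × $4.43/gal = $172.45

$172.45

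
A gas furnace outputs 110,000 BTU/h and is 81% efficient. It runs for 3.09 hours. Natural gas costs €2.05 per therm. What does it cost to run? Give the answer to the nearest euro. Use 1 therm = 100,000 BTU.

Heat delivered = 110,000 BTU/h × 3.09 h = 339,900 BTU
Gas input = 339,900 / 0.81 = 419,630 BTU
= 419,630 / 100,000 = 4.196 therm
Cost = 4.196 × €2.05/therm = €8.60 ≈ €9

€9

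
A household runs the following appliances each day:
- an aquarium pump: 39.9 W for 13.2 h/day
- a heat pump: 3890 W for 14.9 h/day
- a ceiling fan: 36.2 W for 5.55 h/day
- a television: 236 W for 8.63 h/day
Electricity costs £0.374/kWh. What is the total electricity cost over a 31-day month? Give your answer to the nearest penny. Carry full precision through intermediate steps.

£704.05

aquarium pump: 39.9 W × 13.2 h × 31 d = 16,327 Wh = 16.33 kWh
heat pump: 3890 W × 14.9 h × 31 d = 1,796,791 Wh = 1,797 kWh
ceiling fan: 36.2 W × 5.55 h × 31 d = 6,228 Wh = 6.228 kWh
television: 236 W × 8.63 h × 31 d = 63,137 Wh = 63.14 kWh
Total energy = 16.33 + 1,797 + 6.228 + 63.14 = 1,882 kWh
Cost = 1,882 kWh × £0.374 = £704.05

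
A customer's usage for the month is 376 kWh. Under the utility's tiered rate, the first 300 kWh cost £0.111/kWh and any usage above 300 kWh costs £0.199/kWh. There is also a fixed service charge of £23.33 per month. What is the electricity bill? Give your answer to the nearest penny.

First 300 kWh × £0.111 = £33.30
Remaining 76 kWh × £0.199 = £15.12
Energy charge = £48.42; + service £23.33 = £71.75

£71.75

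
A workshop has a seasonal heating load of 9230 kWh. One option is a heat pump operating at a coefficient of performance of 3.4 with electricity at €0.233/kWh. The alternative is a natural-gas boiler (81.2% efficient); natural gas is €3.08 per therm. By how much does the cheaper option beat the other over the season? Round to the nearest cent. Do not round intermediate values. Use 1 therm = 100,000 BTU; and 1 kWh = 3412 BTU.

Heat load = 9230 kWh × 3412 = 31,492,760 BTU
Gas: input = 31,492,760 / 0.812 = 38,784,187 BTU = 387.8 therm → 387.8 × €3.08 = €1,194.55
Heat pump: 31,492,760 BTU / 3412 = 9,230 kWh heat; / 3.4 = 2,715 kWh in → × €0.233 = €632.53
Difference = |€1,194.55 − €632.53| = €562.03

€562.03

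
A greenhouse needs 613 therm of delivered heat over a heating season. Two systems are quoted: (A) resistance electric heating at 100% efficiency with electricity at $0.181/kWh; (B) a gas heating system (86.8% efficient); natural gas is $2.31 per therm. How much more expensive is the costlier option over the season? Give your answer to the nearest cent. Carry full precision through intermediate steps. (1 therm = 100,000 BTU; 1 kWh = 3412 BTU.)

$1620.48

Heat load = 613 therm × 100,000 = 61,300,000 BTU
Gas: input = 61,300,000 / 0.868 = 70,622,120 BTU = 706.2 therm → 706.2 × $2.31 = $1,631.37
Electric: 61,300,000 BTU / 3412 = 17,970 kWh → × $0.181 = $3,251.85
Difference = |$1,631.37 − $3,251.85| = $1,620.48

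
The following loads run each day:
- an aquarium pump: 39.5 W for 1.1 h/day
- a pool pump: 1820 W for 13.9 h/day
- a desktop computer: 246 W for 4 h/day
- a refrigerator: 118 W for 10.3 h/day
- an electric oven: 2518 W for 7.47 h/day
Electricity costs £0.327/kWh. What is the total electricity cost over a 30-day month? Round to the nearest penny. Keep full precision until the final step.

£454.70

aquarium pump: 39.5 W × 1.1 h × 30 d = 1,304 Wh = 1.304 kWh
pool pump: 1820 W × 13.9 h × 30 d = 758,940 Wh = 758.9 kWh
desktop computer: 246 W × 4 h × 30 d = 29,520 Wh = 29.52 kWh
refrigerator: 118 W × 10.3 h × 30 d = 36,462 Wh = 36.46 kWh
electric oven: 2518 W × 7.47 h × 30 d = 564,284 Wh = 564.3 kWh
Total energy = 1.304 + 758.9 + 29.52 + 36.46 + 564.3 = 1,391 kWh
Cost = 1,391 kWh × £0.327 = £454.70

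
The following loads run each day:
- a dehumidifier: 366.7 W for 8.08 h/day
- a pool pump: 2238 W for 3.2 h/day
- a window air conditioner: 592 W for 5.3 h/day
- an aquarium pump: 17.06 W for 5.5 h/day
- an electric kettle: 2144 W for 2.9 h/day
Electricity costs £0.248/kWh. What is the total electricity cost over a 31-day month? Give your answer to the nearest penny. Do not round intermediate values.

dehumidifier: 366.7 W × 8.08 h × 31 d = 91,851 Wh = 91.85 kWh
pool pump: 2238 W × 3.2 h × 31 d = 222,010 Wh = 222 kWh
window air conditioner: 592 W × 5.3 h × 31 d = 97,266 Wh = 97.27 kWh
aquarium pump: 17.06 W × 5.5 h × 31 d = 2,909 Wh = 2.909 kWh
electric kettle: 2144 W × 2.9 h × 31 d = 192,746 Wh = 192.7 kWh
Total energy = 91.85 + 222 + 97.27 + 2.909 + 192.7 = 606.8 kWh
Cost = 606.8 kWh × £0.248 = £150.48

£150.48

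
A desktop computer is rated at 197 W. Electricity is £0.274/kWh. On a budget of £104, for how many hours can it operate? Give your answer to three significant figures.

1930 h

Energy budget = £104 / £0.274 per kWh = 379.6 kWh = 379,562 Wh
Runtime = 379,562 Wh / 197 W = 1,927 h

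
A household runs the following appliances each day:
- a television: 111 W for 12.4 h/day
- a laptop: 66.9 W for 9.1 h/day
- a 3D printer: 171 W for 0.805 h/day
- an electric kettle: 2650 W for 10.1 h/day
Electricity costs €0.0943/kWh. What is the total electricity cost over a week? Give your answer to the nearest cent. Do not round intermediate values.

€19.07

television: 111 W × 12.4 h × 7 d = 9,635 Wh = 9.635 kWh
laptop: 66.9 W × 9.1 h × 7 d = 4,262 Wh = 4.262 kWh
3D printer: 171 W × 0.805 h × 7 d = 964 Wh = 0.9636 kWh
electric kettle: 2650 W × 10.1 h × 7 d = 187,355 Wh = 187.4 kWh
Total energy = 9.635 + 4.262 + 0.9636 + 187.4 = 202.2 kWh
Cost = 202.2 kWh × €0.0943 = €19.07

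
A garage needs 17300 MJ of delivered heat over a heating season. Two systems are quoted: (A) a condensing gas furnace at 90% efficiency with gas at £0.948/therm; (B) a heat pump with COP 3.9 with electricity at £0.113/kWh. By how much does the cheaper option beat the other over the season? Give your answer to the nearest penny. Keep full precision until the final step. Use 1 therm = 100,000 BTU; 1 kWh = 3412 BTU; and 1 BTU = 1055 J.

£33.48

Heat load = 17300 MJ = 17,300,000,000 J / 1055 = 16,398,104 BTU
Gas: input = 16,398,104 / 0.90 = 18,220,116 BTU = 182.2 therm → 182.2 × £0.948 = £172.73
Heat pump: 16,398,104 BTU / 3412 = 4,806 kWh heat; / 3.9 = 1,232 kWh in → × £0.113 = £139.25
Difference = |£172.73 − £139.25| = £33.48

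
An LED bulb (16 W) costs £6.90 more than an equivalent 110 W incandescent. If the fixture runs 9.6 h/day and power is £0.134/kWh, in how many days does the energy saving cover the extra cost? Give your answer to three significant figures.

Power saved = 110 − 16 = 94 W
Daily energy saved = 94 W × 9.6 h = 902.4 Wh = 0.9024 kWh
Daily savings = 0.9024 × £0.134 = £0.1209
Payback = £6.90 / £0.1209 per day = 57.06 days

57.1 days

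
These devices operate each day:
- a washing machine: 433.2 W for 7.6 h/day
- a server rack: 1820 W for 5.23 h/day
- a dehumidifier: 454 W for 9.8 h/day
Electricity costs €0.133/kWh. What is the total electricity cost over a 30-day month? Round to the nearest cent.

washing machine: 433.2 W × 7.6 h × 30 d = 98,770 Wh = 98.77 kWh
server rack: 1820 W × 5.23 h × 30 d = 285,558 Wh = 285.6 kWh
dehumidifier: 454 W × 9.8 h × 30 d = 133,476 Wh = 133.5 kWh
Total energy = 98.77 + 285.6 + 133.5 = 517.8 kWh
Cost = 517.8 kWh × €0.133 = €68.87

€68.87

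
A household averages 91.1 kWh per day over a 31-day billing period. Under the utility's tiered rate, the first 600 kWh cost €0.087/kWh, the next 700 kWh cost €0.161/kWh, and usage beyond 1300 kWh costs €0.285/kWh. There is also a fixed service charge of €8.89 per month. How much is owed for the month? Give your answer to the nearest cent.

Usage = 91.1 kWh/day × 31 days = 2824.1 kWh
First 600 kWh × €0.087 = €52.20
Next 700 kWh × €0.161 = €112.70
Remaining 1524.1 kWh × €0.285 = €434.37
Energy charge = €599.27; + service €8.89 = €608.16

€608.16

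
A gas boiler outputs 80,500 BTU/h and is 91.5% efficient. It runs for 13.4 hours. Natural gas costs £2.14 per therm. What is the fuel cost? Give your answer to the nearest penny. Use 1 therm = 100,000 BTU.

£25.23

Heat delivered = 80,500 BTU/h × 13.4 h = 1,078,700 BTU
Gas input = 1,078,700 / 0.915 = 1,178,907 BTU
= 1,178,907 / 100,000 = 11.79 therm
Cost = 11.79 × £2.14/therm = £25.23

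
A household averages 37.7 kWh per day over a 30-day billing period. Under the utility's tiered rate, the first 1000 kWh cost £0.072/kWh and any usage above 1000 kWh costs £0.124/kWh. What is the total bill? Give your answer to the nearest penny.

Usage = 37.7 kWh/day × 30 days = 1131 kWh
First 1000 kWh × £0.072 = £72.00
Remaining 131 kWh × £0.124 = £16.24
Total = £88.24

£88.24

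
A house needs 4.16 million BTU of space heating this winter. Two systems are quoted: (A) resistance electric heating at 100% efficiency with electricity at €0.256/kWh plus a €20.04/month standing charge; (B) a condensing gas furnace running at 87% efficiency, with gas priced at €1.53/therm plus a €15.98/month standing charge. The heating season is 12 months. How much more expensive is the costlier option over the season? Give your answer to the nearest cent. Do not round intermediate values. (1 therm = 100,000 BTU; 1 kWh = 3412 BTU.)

€287.68

Heat load = 4.16 × 10⁶ BTU = 4,160,000 BTU
Gas: input = 4,160,000 / 0.87 = 4,781,609 BTU = 47.82 therm → 47.82 × €1.53 = €73.16; + 12 × €15.98 standing = €264.92
Electric: 4,160,000 BTU / 3412 = 1,219 kWh → × €0.256 = €312.12; + 12 × €20.04 standing = €552.60
Difference = |€264.92 − €552.60| = €287.68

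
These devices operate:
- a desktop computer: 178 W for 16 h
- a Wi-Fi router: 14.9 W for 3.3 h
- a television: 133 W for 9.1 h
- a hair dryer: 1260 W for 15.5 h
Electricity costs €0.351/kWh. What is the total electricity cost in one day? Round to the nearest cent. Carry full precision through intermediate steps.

desktop computer: 178 W × 16 h = 2,848 Wh = 2.848 kWh
Wi-Fi router: 14.9 W × 3.3 h = 49 Wh = 0.04917 kWh
television: 133 W × 9.1 h = 1,210 Wh = 1.21 kWh
hair dryer: 1260 W × 15.5 h = 19,530 Wh = 19.53 kWh
Total energy = 2.848 + 0.04917 + 1.21 + 19.53 = 23.64 kWh
Cost = 23.64 kWh × €0.351 = €8.30

€8.30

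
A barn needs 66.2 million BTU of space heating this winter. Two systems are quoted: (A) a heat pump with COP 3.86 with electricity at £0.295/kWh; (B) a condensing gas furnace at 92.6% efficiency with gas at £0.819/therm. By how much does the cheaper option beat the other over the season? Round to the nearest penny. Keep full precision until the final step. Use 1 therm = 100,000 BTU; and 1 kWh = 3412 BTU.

Heat load = 66.2 × 10⁶ BTU = 66,200,000 BTU
Gas: input = 66,200,000 / 0.926 = 71,490,281 BTU = 714.9 therm → 714.9 × £0.819 = £585.51
Heat pump: 66,200,000 BTU / 3412 = 19,400 kWh heat; / 3.86 = 5,026 kWh in → × £0.295 = £1,482.80
Difference = |£585.51 − £1,482.80| = £897.30

£897.30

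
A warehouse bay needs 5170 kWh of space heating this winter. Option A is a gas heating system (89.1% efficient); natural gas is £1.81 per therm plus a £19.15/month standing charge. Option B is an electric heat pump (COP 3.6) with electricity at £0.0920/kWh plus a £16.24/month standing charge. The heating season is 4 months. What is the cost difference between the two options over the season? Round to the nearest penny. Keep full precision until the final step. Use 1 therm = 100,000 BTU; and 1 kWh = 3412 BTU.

Heat load = 5170 kWh × 3412 = 17,640,040 BTU
Gas: input = 17,640,040 / 0.891 = 19,798,025 BTU = 198 therm → 198 × £1.81 = £358.34; + 4 × £19.15 standing = £434.94
Heat pump: 17,640,040 BTU / 3412 = 5,170 kWh heat; / 3.6 = 1,436 kWh in → × £0.0920 = £132.12; + 4 × £16.24 standing = £197.08
Difference = |£434.94 − £197.08| = £237.86

£237.86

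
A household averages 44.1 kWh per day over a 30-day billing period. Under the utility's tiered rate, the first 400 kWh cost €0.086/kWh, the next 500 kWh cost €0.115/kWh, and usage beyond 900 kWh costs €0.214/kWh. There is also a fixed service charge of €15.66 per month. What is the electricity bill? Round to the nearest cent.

€198.08

Usage = 44.1 kWh/day × 30 days = 1323 kWh
First 400 kWh × €0.086 = €34.40
Next 500 kWh × €0.115 = €57.50
Remaining 423 kWh × €0.214 = €90.52
Energy charge = €182.42; + service €15.66 = €198.08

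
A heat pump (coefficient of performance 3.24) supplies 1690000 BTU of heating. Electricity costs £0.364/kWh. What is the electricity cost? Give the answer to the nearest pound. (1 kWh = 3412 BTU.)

£56

Heat delivered = 1,690,000 BTU / 3412 = 495.3 kWh
Electrical input = 495.3 kWh / 3.24 = 152.9 kWh
Cost = 152.9 × £0.364/kWh = £55.65 ≈ £56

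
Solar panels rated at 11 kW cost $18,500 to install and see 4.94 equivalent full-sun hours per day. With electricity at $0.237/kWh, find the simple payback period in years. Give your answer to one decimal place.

3.9 years

Daily generation = 11 kW × 4.94 h = 54.34 kWh
Annual generation = 54.34 × 365 = 19834 kWh
Annual savings = 19834 × $0.237 = $4,700.68
Payback = $18,500 / $4,700.68 = 3.94 years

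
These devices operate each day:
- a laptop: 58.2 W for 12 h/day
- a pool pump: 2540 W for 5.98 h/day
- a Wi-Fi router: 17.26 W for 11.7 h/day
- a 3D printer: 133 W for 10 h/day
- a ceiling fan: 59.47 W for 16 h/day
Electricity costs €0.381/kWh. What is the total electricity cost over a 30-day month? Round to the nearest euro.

laptop: 58.2 W × 12 h × 30 d = 20,952 Wh = 20.95 kWh
pool pump: 2540 W × 5.98 h × 30 d = 455,676 Wh = 455.7 kWh
Wi-Fi router: 17.26 W × 11.7 h × 30 d = 6,058 Wh = 6.058 kWh
3D printer: 133 W × 10 h × 30 d = 39,900 Wh = 39.9 kWh
ceiling fan: 59.47 W × 16 h × 30 d = 28,546 Wh = 28.55 kWh
Total energy = 20.95 + 455.7 + 6.058 + 39.9 + 28.55 = 551.1 kWh
Cost = 551.1 kWh × €0.381 = €209.98 ≈ €210

€210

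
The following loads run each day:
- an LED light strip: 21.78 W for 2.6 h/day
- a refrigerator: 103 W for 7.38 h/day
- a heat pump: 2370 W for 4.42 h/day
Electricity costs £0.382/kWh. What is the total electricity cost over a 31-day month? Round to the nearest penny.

LED light strip: 21.78 W × 2.6 h × 31 d = 1,755 Wh = 1.755 kWh
refrigerator: 103 W × 7.38 h × 31 d = 23,564 Wh = 23.56 kWh
heat pump: 2370 W × 4.42 h × 31 d = 324,737 Wh = 324.7 kWh
Total energy = 1.755 + 23.56 + 324.7 = 350.1 kWh
Cost = 350.1 kWh × £0.382 = £133.72

£133.72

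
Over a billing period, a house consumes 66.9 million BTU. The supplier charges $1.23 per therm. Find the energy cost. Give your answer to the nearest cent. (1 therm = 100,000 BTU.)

$822.87

66.9 million BTU × (10 therm/million BTU) = 669 therm
Cost = 669 therm × $1.23/therm = $822.87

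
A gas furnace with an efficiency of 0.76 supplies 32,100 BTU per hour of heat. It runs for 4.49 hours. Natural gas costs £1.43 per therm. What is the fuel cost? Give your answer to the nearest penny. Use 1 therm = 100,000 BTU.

Heat delivered = 32,100 BTU/h × 4.49 h = 144,129 BTU
Gas input = 144,129 / 0.76 = 189,643 BTU
= 189,643 / 100,000 = 1.896 therm
Cost = 1.896 × £1.43/therm = £2.71

£2.71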